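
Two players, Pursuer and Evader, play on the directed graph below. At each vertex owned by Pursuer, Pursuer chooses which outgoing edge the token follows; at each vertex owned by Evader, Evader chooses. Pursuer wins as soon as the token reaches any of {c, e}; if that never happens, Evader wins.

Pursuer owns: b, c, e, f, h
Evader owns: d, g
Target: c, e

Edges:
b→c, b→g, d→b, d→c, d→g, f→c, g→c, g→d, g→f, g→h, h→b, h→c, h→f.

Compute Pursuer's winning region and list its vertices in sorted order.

b, c, e, f, h

A0 = {c, e}
A1: add {b, f, h} — b (Pursuer) has b→c; f (Pursuer) has f→c; h (Pursuer) has h→c.
A2 = A1; e.g. d (Evader) can still go to g. Fixed point.
Pursuer's winning region = {b, c, e, f, h}.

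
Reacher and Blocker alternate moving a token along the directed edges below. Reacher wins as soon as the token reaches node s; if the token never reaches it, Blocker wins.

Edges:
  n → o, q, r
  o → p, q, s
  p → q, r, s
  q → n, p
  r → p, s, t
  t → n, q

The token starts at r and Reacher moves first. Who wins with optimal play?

Track states (vertex, player-to-move).
A0 = {(s,Reacher), (s,Blocker)}
A1: add {(o,Reacher), (p,Reacher), (r,Reacher)}.
(r,Reacher) ∈ A1 ⇒ Reacher forces the target.

Reacher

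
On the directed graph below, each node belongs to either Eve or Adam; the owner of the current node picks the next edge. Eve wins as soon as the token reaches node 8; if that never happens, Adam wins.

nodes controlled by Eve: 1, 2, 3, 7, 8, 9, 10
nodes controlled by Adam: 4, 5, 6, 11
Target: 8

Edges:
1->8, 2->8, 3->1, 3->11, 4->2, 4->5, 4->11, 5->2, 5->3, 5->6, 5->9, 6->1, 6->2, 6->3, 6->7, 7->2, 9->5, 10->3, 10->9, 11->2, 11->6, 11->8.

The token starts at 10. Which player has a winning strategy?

A0 = {8}
A1: add {1, 2} — 1 (Eve) has 1→8; 2 (Eve) has 2→8.
A2: add {3, 7} — 3 (Eve) has 3→1; 7 (Eve) has 7→2.
A3: add {6, 10} — 6 (Adam): all of {1, 2, 3, 7} already in; 10 (Eve) has 10→3.
10 ∈ A3, so Eve can force the target.

Eve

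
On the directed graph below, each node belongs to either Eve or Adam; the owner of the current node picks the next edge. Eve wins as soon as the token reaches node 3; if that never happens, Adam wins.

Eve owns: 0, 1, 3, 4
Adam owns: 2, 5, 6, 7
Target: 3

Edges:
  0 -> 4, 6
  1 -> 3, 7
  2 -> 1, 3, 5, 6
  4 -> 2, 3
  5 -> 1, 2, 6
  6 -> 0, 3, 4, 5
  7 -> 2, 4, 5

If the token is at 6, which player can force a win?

A0 = {3}
A1: add {1, 4} — 1 (Eve) has 1→3; 4 (Eve) has 4→3.
A2: add {0} — 0 (Eve) has 0→4.
A3 = A2; e.g. 2 (Adam) can still go to 5. Fixed point.
6 never enters the attractor, so Adam can avoid the target forever.

Adam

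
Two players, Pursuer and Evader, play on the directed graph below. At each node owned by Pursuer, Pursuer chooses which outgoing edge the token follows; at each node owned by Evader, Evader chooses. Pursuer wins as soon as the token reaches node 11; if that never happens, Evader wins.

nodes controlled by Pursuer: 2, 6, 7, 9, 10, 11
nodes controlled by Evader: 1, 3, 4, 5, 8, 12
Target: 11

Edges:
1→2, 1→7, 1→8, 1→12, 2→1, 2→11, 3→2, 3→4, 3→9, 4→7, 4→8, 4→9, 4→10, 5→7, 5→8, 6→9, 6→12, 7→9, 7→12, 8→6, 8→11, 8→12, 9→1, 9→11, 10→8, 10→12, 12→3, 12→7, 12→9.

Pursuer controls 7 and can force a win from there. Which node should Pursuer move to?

9

A0 = {11}
A1: add {2, 9} — 2 (Pursuer) has 2→11; 9 (Pursuer) has 9→11.
A2: add {6, 7} — 6 (Pursuer) has 6→9; 7 (Pursuer) has 7→9.
A3 = A2; e.g. 1 (Evader) can still go to 8. Fixed point.
From 7, successor 9 is in the attractor (rank 1); the other successor 12 is not.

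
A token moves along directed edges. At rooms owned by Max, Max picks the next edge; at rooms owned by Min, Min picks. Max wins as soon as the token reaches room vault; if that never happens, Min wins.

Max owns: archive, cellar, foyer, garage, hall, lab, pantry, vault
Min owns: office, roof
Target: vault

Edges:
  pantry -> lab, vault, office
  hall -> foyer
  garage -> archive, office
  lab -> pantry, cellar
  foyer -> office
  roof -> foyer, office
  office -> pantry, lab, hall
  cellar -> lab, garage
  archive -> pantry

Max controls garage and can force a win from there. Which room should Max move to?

archive

A0 = {vault}
A1: add {pantry} — pantry (Max) has pantry→vault.
A2: add {archive, lab} — lab (Max) has lab→pantry; archive (Max) has archive→pantry.
A3: add {cellar, garage} — cellar (Max) has cellar→lab; garage (Max) has garage→archive.
A4 = A3; e.g. foyer (Max) has no edge into A3. Fixed point.
From garage, successor archive is in the attractor (rank 2); the other successor office is not.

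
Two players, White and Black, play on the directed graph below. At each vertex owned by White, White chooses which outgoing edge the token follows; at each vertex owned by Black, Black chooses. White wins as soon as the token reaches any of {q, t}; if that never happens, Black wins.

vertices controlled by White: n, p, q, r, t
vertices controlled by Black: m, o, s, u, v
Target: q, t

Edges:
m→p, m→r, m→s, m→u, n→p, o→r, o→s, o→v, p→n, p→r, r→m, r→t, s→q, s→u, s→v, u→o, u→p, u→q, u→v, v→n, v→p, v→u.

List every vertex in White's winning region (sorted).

A0 = {q, t}
A1: add {r} — r (White) has r→t.
A2: add {p} — p (White) has p→r.
A3: add {n} — n (White) has n→p.
A4 = A3; e.g. m (Black) can still go to s. Fixed point.
White's winning region = {n, p, q, r, t}.

n, p, q, r, t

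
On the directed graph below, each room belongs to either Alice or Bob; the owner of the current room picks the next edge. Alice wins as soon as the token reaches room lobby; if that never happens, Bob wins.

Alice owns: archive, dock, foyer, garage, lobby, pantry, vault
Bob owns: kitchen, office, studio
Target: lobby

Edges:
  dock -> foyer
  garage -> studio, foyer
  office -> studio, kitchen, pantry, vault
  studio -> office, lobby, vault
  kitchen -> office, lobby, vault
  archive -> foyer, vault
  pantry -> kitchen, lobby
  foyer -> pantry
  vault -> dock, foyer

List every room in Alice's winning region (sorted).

A0 = {lobby}
A1: add {pantry} — pantry (Alice) has pantry→lobby.
A2: add {foyer} — foyer (Alice) has foyer→pantry.
A3: add {archive, dock, garage, vault} — dock (Alice) has dock→foyer; garage (Alice) has garage→foyer; archive (Alice) has archive→foyer; vault (Alice) has vault→foyer.
A4 = A3; e.g. office (Bob) can still go to studio. Fixed point.
Alice's winning region = {archive, dock, foyer, garage, lobby, pantry, vault}.

archive, dock, foyer, garage, lobby, pantry, vault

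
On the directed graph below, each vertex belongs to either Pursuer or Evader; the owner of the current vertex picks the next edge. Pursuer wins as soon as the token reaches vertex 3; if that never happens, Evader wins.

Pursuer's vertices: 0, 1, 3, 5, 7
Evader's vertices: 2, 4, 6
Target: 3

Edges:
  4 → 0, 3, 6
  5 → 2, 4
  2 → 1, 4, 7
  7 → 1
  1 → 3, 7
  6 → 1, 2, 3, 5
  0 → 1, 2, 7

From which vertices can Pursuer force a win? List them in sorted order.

A0 = {3}
A1: add {1} — 1 (Pursuer) has 1→3.
A2: add {0, 7} — 0 (Pursuer) has 0→1; 7 (Pursuer) has 7→1.
A3 = A2; e.g. 2 (Evader) can still go to 4. Fixed point.
Pursuer's winning region = {0, 1, 3, 7}.

0, 1, 3, 7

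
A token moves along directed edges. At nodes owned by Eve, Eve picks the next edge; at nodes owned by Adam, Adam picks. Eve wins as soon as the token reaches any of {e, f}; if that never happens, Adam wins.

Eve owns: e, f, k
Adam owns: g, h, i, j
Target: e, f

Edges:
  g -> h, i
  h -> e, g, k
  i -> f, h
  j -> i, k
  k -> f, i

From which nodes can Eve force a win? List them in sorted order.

A0 = {e, f}
A1: add {k} — k (Eve) has k→f.
A2 = A1; e.g. g (Adam) can still go to h. Fixed point.
Eve's winning region = {e, f, k}.

e, f, k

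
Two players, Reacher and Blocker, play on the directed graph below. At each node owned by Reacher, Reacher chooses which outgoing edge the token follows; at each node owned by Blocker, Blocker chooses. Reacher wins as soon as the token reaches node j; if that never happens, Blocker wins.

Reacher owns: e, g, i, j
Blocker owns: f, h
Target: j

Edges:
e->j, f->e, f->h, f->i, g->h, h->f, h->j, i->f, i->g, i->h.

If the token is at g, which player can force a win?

Blocker

A0 = {j}
A1: add {e} — e (Reacher) has e→j.
A2 = A1; e.g. f (Blocker) can still go to h. Fixed point.
g never enters the attractor, so Blocker can avoid the target forever.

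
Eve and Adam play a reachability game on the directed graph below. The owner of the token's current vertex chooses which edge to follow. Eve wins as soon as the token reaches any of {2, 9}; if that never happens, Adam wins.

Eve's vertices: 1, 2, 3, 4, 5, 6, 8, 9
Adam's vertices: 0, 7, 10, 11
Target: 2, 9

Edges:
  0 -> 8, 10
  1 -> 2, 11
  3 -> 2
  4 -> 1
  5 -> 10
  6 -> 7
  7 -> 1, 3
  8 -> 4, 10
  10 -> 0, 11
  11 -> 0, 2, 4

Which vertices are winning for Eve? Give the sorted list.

1, 2, 3, 4, 6, 7, 8, 9

A0 = {2, 9}
A1: add {1, 3} — 1 (Eve) has 1→2; 3 (Eve) has 3→2.
A2: add {4, 7} — 4 (Eve) has 4→1; 7 (Adam): all of {1, 3} already in.
A3: add {6, 8} — 6 (Eve) has 6→7; 8 (Eve) has 8→4.
A4 = A3; e.g. 0 (Adam) can still go to 10. Fixed point.
Eve's winning region = {1, 2, 3, 4, 6, 7, 8, 9}.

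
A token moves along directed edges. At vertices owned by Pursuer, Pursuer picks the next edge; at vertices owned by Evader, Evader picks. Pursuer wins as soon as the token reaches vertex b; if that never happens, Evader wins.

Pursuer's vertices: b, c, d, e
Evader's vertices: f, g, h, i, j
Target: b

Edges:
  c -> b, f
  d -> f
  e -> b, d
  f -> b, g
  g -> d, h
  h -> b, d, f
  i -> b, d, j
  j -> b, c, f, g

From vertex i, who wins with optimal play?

Evader

A0 = {b}
A1: add {c, e} — c (Pursuer) has c→b; e (Pursuer) has e→b.
A2 = A1; e.g. d (Pursuer) has no edge into A1. Fixed point.
i never enters the attractor, so Evader can avoid the target forever.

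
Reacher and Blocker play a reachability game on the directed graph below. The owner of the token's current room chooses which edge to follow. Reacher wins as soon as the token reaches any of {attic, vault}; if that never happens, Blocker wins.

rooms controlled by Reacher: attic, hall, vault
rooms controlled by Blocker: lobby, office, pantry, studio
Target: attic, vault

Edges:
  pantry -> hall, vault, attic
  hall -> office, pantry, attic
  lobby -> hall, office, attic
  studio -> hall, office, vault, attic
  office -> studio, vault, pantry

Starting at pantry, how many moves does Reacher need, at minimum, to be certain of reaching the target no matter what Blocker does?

A0 = {attic, vault}
A1: add {hall} — hall (Reacher) has hall→attic.
A2: add {pantry} — pantry (Blocker): all of {hall, vault, attic} already in.
A3 = A2; e.g. office (Blocker) can still go to studio. Fixed point.
pantry enters the attractor at level 2, so Reacher can force the target in 2 moves from there.

2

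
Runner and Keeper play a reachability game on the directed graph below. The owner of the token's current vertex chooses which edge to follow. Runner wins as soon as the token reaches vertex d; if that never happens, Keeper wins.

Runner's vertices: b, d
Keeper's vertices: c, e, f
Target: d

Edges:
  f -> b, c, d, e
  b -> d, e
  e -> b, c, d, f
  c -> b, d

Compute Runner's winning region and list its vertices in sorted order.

A0 = {d}
A1: add {b} — b (Runner) has b→d.
A2: add {c} — c (Keeper): all of {b, d} already in.
A3 = A2; e.g. e (Keeper) can still go to f. Fixed point.
Runner's winning region = {b, c, d}.

b, c, d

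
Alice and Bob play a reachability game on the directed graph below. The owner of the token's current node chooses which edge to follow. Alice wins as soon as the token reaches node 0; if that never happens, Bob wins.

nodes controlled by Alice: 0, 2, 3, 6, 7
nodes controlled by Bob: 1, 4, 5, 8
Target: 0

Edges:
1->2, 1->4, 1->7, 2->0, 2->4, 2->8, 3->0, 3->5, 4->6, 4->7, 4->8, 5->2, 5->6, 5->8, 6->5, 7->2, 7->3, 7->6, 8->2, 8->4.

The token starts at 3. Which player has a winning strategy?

Alice

A0 = {0}
A1: add {2, 3} — 2 (Alice) has 2→0; 3 (Alice) has 3→0.
3 ∈ A1, so Alice can force the target.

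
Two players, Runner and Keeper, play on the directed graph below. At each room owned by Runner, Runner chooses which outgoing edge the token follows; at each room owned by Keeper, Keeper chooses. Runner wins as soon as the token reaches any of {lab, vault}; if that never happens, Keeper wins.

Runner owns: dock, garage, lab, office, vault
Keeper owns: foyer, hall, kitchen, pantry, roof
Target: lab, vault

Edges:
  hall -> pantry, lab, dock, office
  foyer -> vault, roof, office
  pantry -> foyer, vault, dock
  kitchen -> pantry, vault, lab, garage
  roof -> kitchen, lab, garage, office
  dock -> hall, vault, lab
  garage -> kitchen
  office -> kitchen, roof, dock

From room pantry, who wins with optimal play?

Keeper

A0 = {lab, vault}
A1: add {dock} — dock (Runner) has dock→vault.
A2: add {office} — office (Runner) has office→dock.
A3 = A2; e.g. hall (Keeper) can still go to pantry. Fixed point.
pantry never enters the attractor, so Keeper can avoid the target forever.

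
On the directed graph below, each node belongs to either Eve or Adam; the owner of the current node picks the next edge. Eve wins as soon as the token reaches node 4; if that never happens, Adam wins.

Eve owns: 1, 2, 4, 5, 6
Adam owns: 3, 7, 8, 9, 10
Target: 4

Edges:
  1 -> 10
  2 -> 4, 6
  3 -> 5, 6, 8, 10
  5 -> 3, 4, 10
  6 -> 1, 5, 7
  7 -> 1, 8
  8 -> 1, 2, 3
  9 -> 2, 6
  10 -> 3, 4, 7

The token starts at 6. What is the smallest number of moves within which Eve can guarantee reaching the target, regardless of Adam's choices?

2

A0 = {4}
A1: add {2, 5} — 2 (Eve) has 2→4; 5 (Eve) has 5→4.
A2: add {6} — 6 (Eve) has 6→5.
6 enters the attractor at level 2, so Eve can force the target in 2 moves from there.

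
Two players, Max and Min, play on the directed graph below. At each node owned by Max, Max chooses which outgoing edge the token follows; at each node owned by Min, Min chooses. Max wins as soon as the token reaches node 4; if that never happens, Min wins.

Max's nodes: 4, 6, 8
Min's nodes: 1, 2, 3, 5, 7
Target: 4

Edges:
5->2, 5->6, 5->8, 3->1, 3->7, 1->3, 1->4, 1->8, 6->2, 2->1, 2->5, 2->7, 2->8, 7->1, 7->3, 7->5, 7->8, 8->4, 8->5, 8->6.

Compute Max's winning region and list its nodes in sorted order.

4, 8

A0 = {4}
A1: add {8} — 8 (Max) has 8→4.
A2 = A1; e.g. 1 (Min) can still go to 3. Fixed point.
Max's winning region = {4, 8}.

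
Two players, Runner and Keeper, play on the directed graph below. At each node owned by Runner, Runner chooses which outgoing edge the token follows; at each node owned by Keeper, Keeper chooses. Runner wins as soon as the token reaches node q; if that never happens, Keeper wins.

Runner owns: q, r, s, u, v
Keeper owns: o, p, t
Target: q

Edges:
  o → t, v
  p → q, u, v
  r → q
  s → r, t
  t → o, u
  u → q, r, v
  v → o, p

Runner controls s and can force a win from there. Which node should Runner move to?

A0 = {q}
A1: add {r, u} — r (Runner) has r→q; u (Runner) has u→q.
A2: add {s} — s (Runner) has s→r.
A3 = A2; e.g. o (Keeper) can still go to t. Fixed point.
From s, successor r is in the attractor (rank 1); the other successor t is not.

r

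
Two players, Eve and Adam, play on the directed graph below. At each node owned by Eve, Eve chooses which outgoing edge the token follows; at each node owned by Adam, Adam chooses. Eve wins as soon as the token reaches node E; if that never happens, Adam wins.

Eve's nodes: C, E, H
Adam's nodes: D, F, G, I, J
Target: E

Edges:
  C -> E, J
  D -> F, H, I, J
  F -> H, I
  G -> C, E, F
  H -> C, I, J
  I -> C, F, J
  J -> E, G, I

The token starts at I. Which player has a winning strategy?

Adam

A0 = {E}
A1: add {C} — C (Eve) has C→E.
A2: add {H} — H (Eve) has H→C.
A3 = A2; e.g. D (Adam) can still go to F. Fixed point.
I never enters the attractor, so Adam can avoid the target forever.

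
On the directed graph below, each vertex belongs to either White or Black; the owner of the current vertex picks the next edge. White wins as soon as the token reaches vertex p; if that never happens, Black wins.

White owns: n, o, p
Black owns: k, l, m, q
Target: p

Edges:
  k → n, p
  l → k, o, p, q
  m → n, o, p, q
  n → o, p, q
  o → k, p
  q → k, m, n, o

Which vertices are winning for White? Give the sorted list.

k, n, o, p

A0 = {p}
A1: add {n, o} — n (White) has n→p; o (White) has o→p.
A2: add {k} — k (Black): all of {n, p} already in.
A3 = A2; e.g. l (Black) can still go to q. Fixed point.
White's winning region = {k, n, o, p}.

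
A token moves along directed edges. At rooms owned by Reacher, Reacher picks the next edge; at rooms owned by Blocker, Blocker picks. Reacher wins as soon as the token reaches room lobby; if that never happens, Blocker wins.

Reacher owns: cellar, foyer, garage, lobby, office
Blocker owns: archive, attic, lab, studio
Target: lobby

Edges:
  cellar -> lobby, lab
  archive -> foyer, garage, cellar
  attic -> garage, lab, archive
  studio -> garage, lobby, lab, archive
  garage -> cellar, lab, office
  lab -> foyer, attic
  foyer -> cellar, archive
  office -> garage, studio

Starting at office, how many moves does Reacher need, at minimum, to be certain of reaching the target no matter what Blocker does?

3

A0 = {lobby}
A1: add {cellar} — cellar (Reacher) has cellar→lobby.
A2: add {foyer, garage} — foyer (Reacher) has foyer→cellar; garage (Reacher) has garage→cellar.
A3: add {archive, office} — office (Reacher) has office→garage; archive (Blocker): all of {foyer, garage, cellar} already in.
A4 = A3; e.g. studio (Blocker) can still go to lab. Fixed point.
office enters the attractor at level 3, so Reacher can force the target in 3 moves from there.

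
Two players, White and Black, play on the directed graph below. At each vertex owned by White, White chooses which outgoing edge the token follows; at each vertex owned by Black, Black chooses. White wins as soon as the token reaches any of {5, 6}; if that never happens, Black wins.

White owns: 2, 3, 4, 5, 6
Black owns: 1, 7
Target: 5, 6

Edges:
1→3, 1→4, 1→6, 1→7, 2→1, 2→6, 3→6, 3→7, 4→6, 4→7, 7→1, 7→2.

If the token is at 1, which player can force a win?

Black

A0 = {5, 6}
A1: add {2, 3, 4} — 2 (White) has 2→6; 3 (White) has 3→6; 4 (White) has 4→6.
A2 = A1; e.g. 1 (Black) can still go to 7. Fixed point.
1 never enters the attractor, so Black can avoid the target forever.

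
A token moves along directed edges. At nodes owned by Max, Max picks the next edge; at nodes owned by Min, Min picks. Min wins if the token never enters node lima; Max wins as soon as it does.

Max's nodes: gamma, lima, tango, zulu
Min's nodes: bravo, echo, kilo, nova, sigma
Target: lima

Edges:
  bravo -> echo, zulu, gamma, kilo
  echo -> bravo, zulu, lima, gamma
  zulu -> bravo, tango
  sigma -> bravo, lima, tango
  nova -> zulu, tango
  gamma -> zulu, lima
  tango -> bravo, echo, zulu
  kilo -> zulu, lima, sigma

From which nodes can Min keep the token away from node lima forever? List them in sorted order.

A0 = {lima}
A1: add {gamma} — gamma (Max) has gamma→lima.
A2 = A1; e.g. bravo (Min) can still go to echo. Fixed point.
Max's attractor = {gamma, lima}; Min avoids the target exactly from the complement.

bravo, echo, kilo, nova, sigma, tango, zulu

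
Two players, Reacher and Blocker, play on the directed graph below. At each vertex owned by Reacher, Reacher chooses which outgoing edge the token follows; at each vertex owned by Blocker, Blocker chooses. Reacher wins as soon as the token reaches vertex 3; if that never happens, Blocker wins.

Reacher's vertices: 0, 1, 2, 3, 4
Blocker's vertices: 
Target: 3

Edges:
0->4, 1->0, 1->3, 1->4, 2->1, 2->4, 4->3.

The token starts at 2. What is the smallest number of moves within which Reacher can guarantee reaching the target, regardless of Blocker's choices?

A0 = {3}
A1: add {1, 4} — 1 (Reacher) has 1→3; 4 (Reacher) has 4→3.
A2: add {0, 2} — 0 (Reacher) has 0→4; 2 (Reacher) has 2→1.
A2 = all vertices. Fixed point.
2 enters the attractor at level 2, so Reacher can force the target in 2 moves from there.

2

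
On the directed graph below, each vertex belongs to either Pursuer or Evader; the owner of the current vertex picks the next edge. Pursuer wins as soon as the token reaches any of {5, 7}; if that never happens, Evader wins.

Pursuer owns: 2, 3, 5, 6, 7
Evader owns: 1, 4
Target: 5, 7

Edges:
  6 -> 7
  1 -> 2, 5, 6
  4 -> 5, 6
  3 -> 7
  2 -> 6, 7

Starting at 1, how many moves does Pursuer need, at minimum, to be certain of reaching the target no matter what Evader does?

A0 = {5, 7}
A1: add {2, 3, 6} — 2 (Pursuer) has 2→7; 3 (Pursuer) has 3→7; 6 (Pursuer) has 6→7.
A2: add {1, 4} — 1 (Evader): all of {2, 5, 6} already in; 4 (Evader): all of {5, 6} already in.
A2 = all vertices. Fixed point.
1 enters the attractor at level 2, so Pursuer can force the target in 2 moves from there.

2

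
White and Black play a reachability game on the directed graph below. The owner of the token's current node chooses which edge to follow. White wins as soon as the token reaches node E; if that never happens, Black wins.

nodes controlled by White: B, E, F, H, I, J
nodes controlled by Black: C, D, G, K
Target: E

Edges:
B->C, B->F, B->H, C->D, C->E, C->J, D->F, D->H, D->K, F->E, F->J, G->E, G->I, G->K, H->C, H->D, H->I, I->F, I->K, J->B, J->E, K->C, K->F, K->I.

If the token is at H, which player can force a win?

White

A0 = {E}
A1: add {F, J} — F (White) has F→E; J (White) has J→E.
A2: add {B, I} — B (White) has B→F; I (White) has I→F.
A3: add {H} — H (White) has H→I.
A4 = A3; e.g. C (Black) can still go to D. Fixed point.
H ∈ A3, so White can force the target.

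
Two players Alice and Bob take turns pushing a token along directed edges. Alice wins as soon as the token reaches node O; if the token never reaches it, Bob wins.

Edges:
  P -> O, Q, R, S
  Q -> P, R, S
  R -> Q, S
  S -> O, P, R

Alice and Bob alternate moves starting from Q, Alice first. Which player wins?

Bob

Track states (vertex, player-to-move).
A0 = {(O,Alice), (O,Bob)}
A1: add {(P,Alice), (S,Alice)}.
A2 = A1; e.g. (P,Bob) stays out. (Q,Alice) never enters ⇒ Bob avoids the target.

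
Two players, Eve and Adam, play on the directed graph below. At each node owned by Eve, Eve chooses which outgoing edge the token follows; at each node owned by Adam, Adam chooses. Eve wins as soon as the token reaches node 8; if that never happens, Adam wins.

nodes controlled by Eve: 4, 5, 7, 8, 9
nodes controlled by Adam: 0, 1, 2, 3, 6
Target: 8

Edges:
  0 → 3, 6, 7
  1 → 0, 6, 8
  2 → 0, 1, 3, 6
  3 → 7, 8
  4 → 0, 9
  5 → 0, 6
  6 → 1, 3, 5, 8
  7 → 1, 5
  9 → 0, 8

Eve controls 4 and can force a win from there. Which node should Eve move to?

A0 = {8}
A1: add {9} — 9 (Eve) has 9→8.
A2: add {4} — 4 (Eve) has 4→9.
A3 = A2; e.g. 0 (Adam) can still go to 3. Fixed point.
From 4, successor 9 is in the attractor (rank 1); the other successor 0 is not.

9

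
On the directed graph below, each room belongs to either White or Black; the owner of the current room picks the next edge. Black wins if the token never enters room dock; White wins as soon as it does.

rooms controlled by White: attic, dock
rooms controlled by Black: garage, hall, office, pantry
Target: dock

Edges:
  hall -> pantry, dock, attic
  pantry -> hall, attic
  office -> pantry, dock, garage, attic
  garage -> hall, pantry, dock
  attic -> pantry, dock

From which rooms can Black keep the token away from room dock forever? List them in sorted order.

A0 = {dock}
A1: add {attic} — attic (White) has attic→dock.
A2 = A1; e.g. hall (Black) can still go to pantry. Fixed point.
White's attractor = {attic, dock}; Black avoids the target exactly from the complement.

garage, hall, office, pantry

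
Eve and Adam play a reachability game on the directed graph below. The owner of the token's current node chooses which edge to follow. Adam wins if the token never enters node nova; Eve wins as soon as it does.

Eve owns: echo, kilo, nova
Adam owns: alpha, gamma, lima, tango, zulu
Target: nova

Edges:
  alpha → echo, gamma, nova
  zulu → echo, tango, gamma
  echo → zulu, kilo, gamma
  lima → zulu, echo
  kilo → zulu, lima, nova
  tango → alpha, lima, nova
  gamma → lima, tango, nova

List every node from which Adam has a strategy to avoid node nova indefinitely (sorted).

A0 = {nova}
A1: add {kilo} — kilo (Eve) has kilo→nova.
A2: add {echo} — echo (Eve) has echo→kilo.
A3 = A2; e.g. alpha (Adam) can still go to gamma. Fixed point.
Eve's attractor = {echo, kilo, nova}; Adam avoids the target exactly from the complement.

alpha, gamma, lima, tango, zulu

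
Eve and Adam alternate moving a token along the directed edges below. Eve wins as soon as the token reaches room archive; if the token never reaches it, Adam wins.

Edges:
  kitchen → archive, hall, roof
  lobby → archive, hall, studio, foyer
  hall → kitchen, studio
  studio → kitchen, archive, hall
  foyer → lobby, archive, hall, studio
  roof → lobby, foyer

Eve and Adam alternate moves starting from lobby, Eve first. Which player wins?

Eve

Track states (vertex, player-to-move).
A0 = {(archive,Eve), (archive,Adam)}
A1: add {(kitchen,Eve), (lobby,Eve), (studio,Eve), (foyer,Eve)}.
(lobby,Eve) ∈ A1 ⇒ Eve forces the target.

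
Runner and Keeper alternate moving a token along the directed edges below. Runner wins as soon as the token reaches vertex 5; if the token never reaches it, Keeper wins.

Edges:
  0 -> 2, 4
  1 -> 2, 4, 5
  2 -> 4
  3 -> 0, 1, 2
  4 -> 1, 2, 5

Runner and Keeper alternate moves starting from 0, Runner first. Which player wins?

Track states (vertex, player-to-move).
A0 = {(5,Runner), (5,Keeper)}
A1: add {(1,Runner), (4,Runner)}.
A2: add {(2,Keeper)}.
A3: add {(0,Runner), (3,Runner)}.
(0,Runner) ∈ A3 ⇒ Runner forces the target.

Runner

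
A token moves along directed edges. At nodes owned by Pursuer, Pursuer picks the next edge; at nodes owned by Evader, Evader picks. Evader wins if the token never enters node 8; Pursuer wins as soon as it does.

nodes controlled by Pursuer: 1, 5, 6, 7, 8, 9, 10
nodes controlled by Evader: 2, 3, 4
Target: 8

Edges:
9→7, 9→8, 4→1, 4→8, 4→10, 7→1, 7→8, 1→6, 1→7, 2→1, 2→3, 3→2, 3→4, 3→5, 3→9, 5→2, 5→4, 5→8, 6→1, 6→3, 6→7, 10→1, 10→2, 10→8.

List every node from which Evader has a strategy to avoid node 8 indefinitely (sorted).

2, 3

A0 = {8}
A1: add {5, 7, 9, 10} — 5 (Pursuer) has 5→8; 7 (Pursuer) has 7→8; 9 (Pursuer) has 9→8; 10 (Pursuer) has 10→8.
A2: add {1, 6} — 1 (Pursuer) has 1→7; 6 (Pursuer) has 6→7.
A3: add {4} — 4 (Evader): all of {1, 8, 10} already in.
A4 = A3; e.g. 2 (Evader) can still go to 3. Fixed point.
Pursuer's attractor = {1, 4, 5, 6, 7, 8, 9, 10}; Evader avoids the target exactly from the complement.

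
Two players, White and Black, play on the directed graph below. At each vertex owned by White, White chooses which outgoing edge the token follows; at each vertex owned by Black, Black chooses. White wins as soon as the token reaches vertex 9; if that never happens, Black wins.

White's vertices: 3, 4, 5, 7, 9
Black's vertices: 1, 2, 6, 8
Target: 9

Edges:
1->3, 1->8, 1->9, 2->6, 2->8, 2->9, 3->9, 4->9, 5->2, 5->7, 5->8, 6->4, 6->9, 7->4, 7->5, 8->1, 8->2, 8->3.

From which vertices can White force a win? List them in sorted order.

3, 4, 5, 6, 7, 9

A0 = {9}
A1: add {3, 4} — 3 (White) has 3→9; 4 (White) has 4→9.
A2: add {6, 7} — 6 (Black): all of {4, 9} already in; 7 (White) has 7→4.
A3: add {5} — 5 (White) has 5→7.
A4 = A3; e.g. 1 (Black) can still go to 8. Fixed point.
White's winning region = {3, 4, 5, 6, 7, 9}.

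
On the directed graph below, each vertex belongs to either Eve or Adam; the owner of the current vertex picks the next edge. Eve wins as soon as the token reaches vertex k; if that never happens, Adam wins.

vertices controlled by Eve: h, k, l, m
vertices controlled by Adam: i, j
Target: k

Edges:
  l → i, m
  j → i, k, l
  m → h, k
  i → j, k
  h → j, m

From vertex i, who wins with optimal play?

A0 = {k}
A1: add {m} — m (Eve) has m→k.
A2: add {h, l} — h (Eve) has h→m; l (Eve) has l→m.
A3 = A2; e.g. i (Adam) can still go to j. Fixed point.
i never enters the attractor, so Adam can avoid the target forever.

Adam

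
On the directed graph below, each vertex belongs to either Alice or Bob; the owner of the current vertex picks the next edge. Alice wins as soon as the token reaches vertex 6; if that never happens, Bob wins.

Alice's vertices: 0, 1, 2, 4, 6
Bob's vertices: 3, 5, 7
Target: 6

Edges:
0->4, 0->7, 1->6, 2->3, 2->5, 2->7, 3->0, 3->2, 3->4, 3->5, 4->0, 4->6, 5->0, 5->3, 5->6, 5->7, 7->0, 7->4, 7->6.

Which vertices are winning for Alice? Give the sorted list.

0, 1, 2, 4, 6, 7

A0 = {6}
A1: add {1, 4} — 1 (Alice) has 1→6; 4 (Alice) has 4→6.
A2: add {0} — 0 (Alice) has 0→4.
A3: add {7} — 7 (Bob): all of {0, 4, 6} already in.
A4: add {2} — 2 (Alice) has 2→7.
A5 = A4; e.g. 3 (Bob) can still go to 5. Fixed point.
Alice's winning region = {0, 1, 2, 4, 6, 7}.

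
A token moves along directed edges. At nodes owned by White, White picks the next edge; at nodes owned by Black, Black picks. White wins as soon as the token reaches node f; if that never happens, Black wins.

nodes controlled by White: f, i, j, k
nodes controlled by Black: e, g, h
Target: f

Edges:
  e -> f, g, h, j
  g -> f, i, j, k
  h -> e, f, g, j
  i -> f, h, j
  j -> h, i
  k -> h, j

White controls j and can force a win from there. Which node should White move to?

A0 = {f}
A1: add {i} — i (White) has i→f.
A2: add {j} — j (White) has j→i.
A3: add {k} — k (White) has k→j.
A4: add {g} — g (Black): all of {f, i, j, k} already in.
A5 = A4; e.g. e (Black) can still go to h. Fixed point.
From j, successor i is in the attractor (rank 1); the other successor h is not.

i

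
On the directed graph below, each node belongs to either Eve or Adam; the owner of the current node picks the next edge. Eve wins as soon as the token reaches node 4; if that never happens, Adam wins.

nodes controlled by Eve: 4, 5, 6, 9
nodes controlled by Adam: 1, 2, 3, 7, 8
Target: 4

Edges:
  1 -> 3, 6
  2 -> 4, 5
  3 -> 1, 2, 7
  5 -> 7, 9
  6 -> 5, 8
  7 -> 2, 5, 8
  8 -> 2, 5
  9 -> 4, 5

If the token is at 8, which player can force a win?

Eve

A0 = {4}
A1: add {9} — 9 (Eve) has 9→4.
A2: add {5} — 5 (Eve) has 5→9.
A3: add {2, 6} — 2 (Adam): all of {4, 5} already in; 6 (Eve) has 6→5.
A4: add {8} — 8 (Adam): all of {2, 5} already in.
8 ∈ A4, so Eve can force the target.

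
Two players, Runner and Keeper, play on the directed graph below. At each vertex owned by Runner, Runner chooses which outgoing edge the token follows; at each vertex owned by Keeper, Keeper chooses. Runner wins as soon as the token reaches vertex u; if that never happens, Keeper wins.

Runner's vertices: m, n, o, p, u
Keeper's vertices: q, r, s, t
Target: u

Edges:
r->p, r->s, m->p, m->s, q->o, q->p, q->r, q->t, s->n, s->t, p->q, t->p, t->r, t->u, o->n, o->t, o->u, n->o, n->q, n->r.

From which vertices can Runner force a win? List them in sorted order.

A0 = {u}
A1: add {o} — o (Runner) has o→u.
A2: add {n} — n (Runner) has n→o.
A3 = A2; e.g. m (Runner) has no edge into A2. Fixed point.
Runner's winning region = {n, o, u}.

n, o, u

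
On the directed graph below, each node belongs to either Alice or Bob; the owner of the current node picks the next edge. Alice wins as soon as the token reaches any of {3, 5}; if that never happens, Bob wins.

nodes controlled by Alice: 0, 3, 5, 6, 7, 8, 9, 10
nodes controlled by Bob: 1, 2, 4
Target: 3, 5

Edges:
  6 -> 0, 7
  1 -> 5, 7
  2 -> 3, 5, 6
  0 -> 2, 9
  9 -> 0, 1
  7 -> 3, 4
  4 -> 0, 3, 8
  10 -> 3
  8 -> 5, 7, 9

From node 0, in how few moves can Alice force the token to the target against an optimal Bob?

4

A0 = {3, 5}
A1: add {7, 8, 10} — 7 (Alice) has 7→3; 8 (Alice) has 8→5; 10 (Alice) has 10→3.
A2: add {1, 6} — 1 (Bob): all of {5, 7} already in; 6 (Alice) has 6→7.
A3: add {2, 9} — 2 (Bob): all of {3, 5, 6} already in; 9 (Alice) has 9→1.
A4: add {0} — 0 (Alice) has 0→2.
0 enters the attractor at level 4, so Alice can force the target in 4 moves from there.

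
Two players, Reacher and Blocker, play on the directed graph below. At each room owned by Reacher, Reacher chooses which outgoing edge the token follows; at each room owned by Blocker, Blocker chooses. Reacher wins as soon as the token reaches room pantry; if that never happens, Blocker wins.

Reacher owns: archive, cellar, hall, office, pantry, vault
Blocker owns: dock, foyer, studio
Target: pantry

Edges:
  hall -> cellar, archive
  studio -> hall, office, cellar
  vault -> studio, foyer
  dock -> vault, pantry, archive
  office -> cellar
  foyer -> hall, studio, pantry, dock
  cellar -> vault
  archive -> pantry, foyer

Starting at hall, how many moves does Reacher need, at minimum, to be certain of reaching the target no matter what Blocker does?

A0 = {pantry}
A1: add {archive} — archive (Reacher) has archive→pantry.
A2: add {hall} — hall (Reacher) has hall→archive.
A3 = A2; e.g. studio (Blocker) can still go to office. Fixed point.
hall enters the attractor at level 2, so Reacher can force the target in 2 moves from there.

2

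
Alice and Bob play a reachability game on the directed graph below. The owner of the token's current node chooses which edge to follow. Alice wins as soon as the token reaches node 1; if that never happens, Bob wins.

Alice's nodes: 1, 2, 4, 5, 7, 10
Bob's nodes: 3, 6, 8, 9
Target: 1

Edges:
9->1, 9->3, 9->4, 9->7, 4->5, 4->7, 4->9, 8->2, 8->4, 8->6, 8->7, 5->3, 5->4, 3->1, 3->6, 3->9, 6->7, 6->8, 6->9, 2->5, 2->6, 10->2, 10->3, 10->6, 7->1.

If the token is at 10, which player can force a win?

Alice

A0 = {1}
A1: add {7} — 7 (Alice) has 7→1.
A2: add {4} — 4 (Alice) has 4→7.
A3: add {5} — 5 (Alice) has 5→4.
A4: add {2} — 2 (Alice) has 2→5.
A5: add {10} — 10 (Alice) has 10→2.
A6 = A5; e.g. 3 (Bob) can still go to 6. Fixed point.
10 ∈ A5, so Alice can force the target.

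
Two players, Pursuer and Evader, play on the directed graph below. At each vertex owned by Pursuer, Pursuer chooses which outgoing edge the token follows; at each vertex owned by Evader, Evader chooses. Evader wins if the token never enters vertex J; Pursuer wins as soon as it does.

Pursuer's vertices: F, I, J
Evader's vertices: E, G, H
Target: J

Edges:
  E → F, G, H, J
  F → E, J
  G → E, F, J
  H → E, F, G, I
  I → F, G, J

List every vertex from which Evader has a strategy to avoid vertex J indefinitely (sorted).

A0 = {J}
A1: add {F, I} — F (Pursuer) has F→J; I (Pursuer) has I→J.
A2 = A1; e.g. E (Evader) can still go to G. Fixed point.
Pursuer's attractor = {F, I, J}; Evader avoids the target exactly from the complement.

E, G, H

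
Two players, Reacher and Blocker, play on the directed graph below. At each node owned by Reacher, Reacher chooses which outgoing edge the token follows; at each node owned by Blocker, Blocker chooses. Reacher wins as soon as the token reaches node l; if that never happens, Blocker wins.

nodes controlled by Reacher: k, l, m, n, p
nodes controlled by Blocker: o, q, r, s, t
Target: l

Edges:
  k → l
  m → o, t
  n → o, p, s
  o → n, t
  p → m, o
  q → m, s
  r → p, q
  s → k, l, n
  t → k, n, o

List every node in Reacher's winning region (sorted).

A0 = {l}
A1: add {k} — k (Reacher) has k→l.
A2 = A1; e.g. m (Reacher) has no edge into A1. Fixed point.
Reacher's winning region = {k, l}.

k, l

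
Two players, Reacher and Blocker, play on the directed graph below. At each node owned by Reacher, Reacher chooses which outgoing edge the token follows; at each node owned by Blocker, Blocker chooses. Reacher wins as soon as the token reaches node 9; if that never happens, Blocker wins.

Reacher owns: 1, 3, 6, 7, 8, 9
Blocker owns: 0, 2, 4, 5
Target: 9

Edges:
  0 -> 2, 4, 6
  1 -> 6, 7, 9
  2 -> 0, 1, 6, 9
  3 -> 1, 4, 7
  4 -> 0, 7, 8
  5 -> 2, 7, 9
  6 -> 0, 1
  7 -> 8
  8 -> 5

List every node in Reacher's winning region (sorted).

A0 = {9}
A1: add {1} — 1 (Reacher) has 1→9.
A2: add {3, 6} — 3 (Reacher) has 3→1; 6 (Reacher) has 6→1.
A3 = A2; e.g. 0 (Blocker) can still go to 2. Fixed point.
Reacher's winning region = {1, 3, 6, 9}.

1, 3, 6, 9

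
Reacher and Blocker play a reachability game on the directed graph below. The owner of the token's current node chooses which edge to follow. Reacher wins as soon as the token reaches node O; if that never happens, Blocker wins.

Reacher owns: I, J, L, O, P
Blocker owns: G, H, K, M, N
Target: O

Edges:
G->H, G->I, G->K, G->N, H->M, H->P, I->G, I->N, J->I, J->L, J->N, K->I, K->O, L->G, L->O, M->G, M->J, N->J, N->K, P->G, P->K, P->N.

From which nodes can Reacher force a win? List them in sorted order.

J, L, O

A0 = {O}
A1: add {L} — L (Reacher) has L→O.
A2: add {J} — J (Reacher) has J→L.
A3 = A2; e.g. G (Blocker) can still go to H. Fixed point.
Reacher's winning region = {J, L, O}.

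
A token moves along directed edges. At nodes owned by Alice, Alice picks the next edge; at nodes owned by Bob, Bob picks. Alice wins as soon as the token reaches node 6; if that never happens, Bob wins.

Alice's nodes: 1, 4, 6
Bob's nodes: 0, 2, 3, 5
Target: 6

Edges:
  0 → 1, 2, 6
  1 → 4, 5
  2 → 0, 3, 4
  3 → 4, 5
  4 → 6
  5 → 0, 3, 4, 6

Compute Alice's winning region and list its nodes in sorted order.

1, 4, 6

A0 = {6}
A1: add {4} — 4 (Alice) has 4→6.
A2: add {1} — 1 (Alice) has 1→4.
A3 = A2; e.g. 0 (Bob) can still go to 2. Fixed point.
Alice's winning region = {1, 4, 6}.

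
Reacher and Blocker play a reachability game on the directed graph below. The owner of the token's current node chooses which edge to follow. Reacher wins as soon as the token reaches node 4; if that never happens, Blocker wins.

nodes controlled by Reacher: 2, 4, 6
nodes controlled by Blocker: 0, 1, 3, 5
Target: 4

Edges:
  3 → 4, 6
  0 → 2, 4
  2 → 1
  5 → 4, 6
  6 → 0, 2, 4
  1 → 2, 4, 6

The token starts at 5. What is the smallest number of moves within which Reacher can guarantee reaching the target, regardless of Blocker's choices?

A0 = {4}
A1: add {6} — 6 (Reacher) has 6→4.
A2: add {3, 5} — 3 (Blocker): all of {4, 6} already in; 5 (Blocker): all of {4, 6} already in.
A3 = A2; e.g. 0 (Blocker) can still go to 2. Fixed point.
5 enters the attractor at level 2, so Reacher can force the target in 2 moves from there.

2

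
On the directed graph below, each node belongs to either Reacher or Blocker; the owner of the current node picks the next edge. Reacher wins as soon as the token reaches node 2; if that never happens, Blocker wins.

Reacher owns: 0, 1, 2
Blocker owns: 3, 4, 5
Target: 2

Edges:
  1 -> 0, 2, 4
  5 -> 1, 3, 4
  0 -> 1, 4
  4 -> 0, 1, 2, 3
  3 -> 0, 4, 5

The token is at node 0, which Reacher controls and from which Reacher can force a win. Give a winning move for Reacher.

A0 = {2}
A1: add {1} — 1 (Reacher) has 1→2.
A2: add {0} — 0 (Reacher) has 0→1.
A3 = A2; e.g. 3 (Blocker) can still go to 4. Fixed point.
From 0, successor 1 is in the attractor (rank 1); the other successor 4 is not.

1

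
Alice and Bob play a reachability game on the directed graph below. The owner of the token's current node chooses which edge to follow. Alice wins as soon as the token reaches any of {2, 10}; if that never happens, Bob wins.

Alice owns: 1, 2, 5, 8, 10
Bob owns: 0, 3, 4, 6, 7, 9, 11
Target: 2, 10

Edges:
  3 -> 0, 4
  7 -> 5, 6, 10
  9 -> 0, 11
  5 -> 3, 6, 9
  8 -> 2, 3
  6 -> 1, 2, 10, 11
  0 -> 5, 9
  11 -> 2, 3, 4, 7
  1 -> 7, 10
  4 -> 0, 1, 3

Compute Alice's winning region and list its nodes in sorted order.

A0 = {2, 10}
A1: add {1, 8} — 1 (Alice) has 1→10; 8 (Alice) has 8→2.
A2 = A1; e.g. 0 (Bob) can still go to 5. Fixed point.
Alice's winning region = {1, 2, 8, 10}.

1, 2, 8, 10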